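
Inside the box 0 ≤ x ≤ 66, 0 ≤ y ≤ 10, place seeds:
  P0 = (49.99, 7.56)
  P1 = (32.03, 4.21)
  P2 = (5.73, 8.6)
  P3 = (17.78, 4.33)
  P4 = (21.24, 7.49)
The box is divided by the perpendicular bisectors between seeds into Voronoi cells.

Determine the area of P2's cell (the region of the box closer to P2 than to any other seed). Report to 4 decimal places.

1. box [0,66]×[0,10]: [(0, 0) (66, 0) (66, 10) (0, 10)]
2. ⊥bis P2·P0 via (27.86,8.08): [(0, 0) (27.6701, 0) (27.9051, 10) (0, 10)]  |A|=277.8763
3. ⊥bis P2·P1 via (18.88,6.405): [(0, 0) (17.8109, 0) (19.4801, 10) (0, 10)]  |A|=186.4548
4. ⊥bis P2·P3 via (11.755,6.465): [(0, 0) (9.4641, 0) (13.0077, 10) (0, 10)]  |A|=112.3587
5. ⊥bis P2·P4 via (13.485,8.045): [(0, 0) (9.4641, 0) (13.0077, 10) (0, 10)]  |A|=112.3587
6. canonical 4-gon: [(0, 0) (9.4641, 0) (13.0077, 10) (0, 10)]
7. shoelace: 112.3587

Area of P2's cell: 112.3587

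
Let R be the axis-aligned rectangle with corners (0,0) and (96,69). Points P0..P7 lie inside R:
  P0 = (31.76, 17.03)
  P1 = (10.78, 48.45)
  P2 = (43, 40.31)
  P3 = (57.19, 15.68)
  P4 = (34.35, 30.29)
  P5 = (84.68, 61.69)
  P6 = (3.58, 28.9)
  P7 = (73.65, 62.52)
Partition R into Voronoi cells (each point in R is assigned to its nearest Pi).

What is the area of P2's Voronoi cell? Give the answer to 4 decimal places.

1. box [0,96]×[0,69]: [(0, 0) (96, 0) (96, 69) (0, 69)]
2. ⊥bis P2·P0 via (37.38,28.67): [(0, 46.7177) (96, 0.3672) (96, 69) (0, 69)]  |A|=4363.9225
3. ⊥bis P2·P1 via (26.89,44.38): [(24.493, 34.8921) (96, 0.3672) (96, 69) (33.11, 69)]  |A|=3526.387
4. ⊥bis P2·P3 via (50.095,27.995): [(24.493, 34.8921) (44.9351, 25.0223) (96, 54.4421) (96, 69) (33.11, 69)]  |A|=2145.7234
5. ⊥bis P2·P4 via (38.675,35.3): [(27.1168, 45.2779) (48.3209, 26.9729) (96, 54.4421) (96, 69) (33.11, 69)]  |A|=1974.9515
6. ⊥bis P2·P5 via (63.84,51): [(27.1168, 45.2779) (48.3209, 26.9729) (69.8133, 39.3552) (54.6068, 69) (33.11, 69)]  |A|=1170.7932
7. ⊥bis P2·P6 via (23.29,34.605): [(27.1168, 45.2779) (48.3209, 26.9729) (69.8133, 39.3552) (54.6068, 69) (33.11, 69)]  |A|=1170.7932
8. ⊥bis P2·P7 via (58.325,51.415): [(27.1168, 45.2779) (48.3209, 26.9729) (67.8737, 38.2378) (45.5823, 69) (33.11, 69)]  |A|=994.741
9. canonical 5-gon: [(27.1168, 45.2779) (48.3209, 26.9729) (67.8737, 38.2378) (45.5823, 69) (33.11, 69)]
10. shoelace: 994.741

Area of P2's cell: 994.7410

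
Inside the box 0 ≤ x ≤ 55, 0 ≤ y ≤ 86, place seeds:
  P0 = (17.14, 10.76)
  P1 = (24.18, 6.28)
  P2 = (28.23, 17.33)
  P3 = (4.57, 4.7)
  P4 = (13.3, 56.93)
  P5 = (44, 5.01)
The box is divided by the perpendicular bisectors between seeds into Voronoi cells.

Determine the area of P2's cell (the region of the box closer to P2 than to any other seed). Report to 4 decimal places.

Area of P2's cell: 972.2702

1. box [0,55]×[0,86]: [(0, 0) (55, 0) (55, 86) (0, 86)]
2. ⊥bis P2·P0 via (22.685,14.045): [(0, 52.3367) (31.0056, 0) (55, 0) (55, 86) (0, 86)]  |A|=3918.6337
3. ⊥bis P2·P1 via (26.205,11.805): [(0, 52.3367) (23.4038, 12.8317) (55, 1.2512) (55, 86) (0, 86)]  |A|=3744.9233
4. ⊥bis P2·P3 via (16.4,11.015): [(0, 52.3367) (23.4038, 12.8317) (55, 1.2512) (55, 86) (0, 86)]  |A|=3744.9233
5. ⊥bis P2·P4 via (20.765,37.13): [(11.1553, 33.5069) (23.4038, 12.8317) (55, 1.2512) (55, 50.0373)]  |A|=1325.2148
6. ⊥bis P2·P5 via (36.115,11.17): [(11.1553, 33.5069) (23.4038, 12.8317) (34.2947, 8.84) (55, 35.3434) (55, 50.0373)]  |A|=972.2702
7. canonical 5-gon: [(11.1553, 33.5069) (23.4038, 12.8317) (34.2947, 8.84) (55, 35.3434) (55, 50.0373)]
8. shoelace: 972.2702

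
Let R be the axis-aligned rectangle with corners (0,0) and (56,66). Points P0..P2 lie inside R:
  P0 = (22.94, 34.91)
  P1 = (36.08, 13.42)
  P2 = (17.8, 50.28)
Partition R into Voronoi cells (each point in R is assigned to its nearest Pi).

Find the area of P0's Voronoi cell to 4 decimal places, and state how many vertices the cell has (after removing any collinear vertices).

Area of P0's cell: 1226.6740 (4 vertices)

1. box [0,56]×[0,66]: [(0, 0) (56, 0) (56, 66) (0, 66)]
2. ⊥bis P0·P1 via (29.51,24.165): [(0, 6.1212) (56, 40.3622) (56, 66) (0, 66)]  |A|=2394.464
3. ⊥bis P0·P2 via (20.37,42.595): [(0, 35.7829) (0, 6.1212) (56, 40.3622) (56, 54.5103)]  |A|=1226.674
4. canonical 4-gon: [(0, 35.7829) (0, 6.1212) (56, 40.3622) (56, 54.5103)]
5. shoelace: 1226.674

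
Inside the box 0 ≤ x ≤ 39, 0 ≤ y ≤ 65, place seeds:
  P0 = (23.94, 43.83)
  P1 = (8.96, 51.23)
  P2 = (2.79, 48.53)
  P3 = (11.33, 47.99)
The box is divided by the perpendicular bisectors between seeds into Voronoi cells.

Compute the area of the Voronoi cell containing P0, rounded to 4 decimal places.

Area of P0's cell: 1670.5219

1. box [0,39]×[0,65]: [(0, 0) (39, 0) (39, 65) (0, 65)]
2. ⊥bis P0·P1 via (16.45,47.53): [(0, 14.2299) (0, 0) (39, 0) (39, 65) (25.08, 65)]  |A|=1898.3415
3. ⊥bis P0·P2 via (13.365,46.18): [(11.3877, 37.2824) (3.1028, 0) (39, 0) (39, 65) (25.08, 65)]  |A|=1759.479
4. ⊥bis P0·P3 via (17.635,45.91): [(21.6262, 58.0083) (4.3686, 5.6963) (3.1028, 0) (39, 0) (39, 65) (25.08, 65)]  |A|=1670.5219
5. canonical 6-gon: [(21.6262, 58.0083) (4.3686, 5.6963) (3.1028, 0) (39, 0) (39, 65) (25.08, 65)]
6. shoelace: 1670.5219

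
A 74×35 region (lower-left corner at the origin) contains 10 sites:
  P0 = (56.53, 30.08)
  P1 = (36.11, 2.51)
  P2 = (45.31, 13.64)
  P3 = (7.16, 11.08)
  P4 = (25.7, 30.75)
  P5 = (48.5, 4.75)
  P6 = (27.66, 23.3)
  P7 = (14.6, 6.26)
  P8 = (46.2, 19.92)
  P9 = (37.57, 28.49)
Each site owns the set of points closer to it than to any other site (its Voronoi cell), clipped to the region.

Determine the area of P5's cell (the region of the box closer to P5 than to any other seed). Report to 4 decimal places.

1. box [0,74]×[0,35]: [(0, 0) (74, 0) (74, 35) (0, 35)]
2. ⊥bis P5·P0 via (52.515,17.415): [(0, 34.0631) (0, 0) (74, 0) (74, 10.6039)]  |A|=1652.6785
3. ⊥bis P5·P1 via (42.305,3.63): [(39.0405, 21.6866) (42.9613, 0) (74, 0) (74, 10.6039)]  |A|=521.9163
4. ⊥bis P5·P2 via (46.905,9.195): [(61.699, 14.5035) (41.6404, 7.3059) (42.9613, 0) (74, 0) (74, 10.6039)]  |A|=368.3316
5. ⊥bis P5·P3 via (27.83,7.915): [(61.699, 14.5035) (41.6404, 7.3059) (42.9613, 0) (74, 0) (74, 10.6039)]  |A|=368.3316
6. ⊥bis P5·P4 via (37.1,17.75): [(61.699, 14.5035) (41.6404, 7.3059) (42.9613, 0) (74, 0) (74, 10.6039)]  |A|=368.3316
7. ⊥bis P5·P6 via (38.08,14.025): [(61.699, 14.5035) (41.6404, 7.3059) (42.9613, 0) (74, 0) (74, 10.6039)]  |A|=368.3316
8. ⊥bis P5·P7 via (31.55,5.505): [(61.699, 14.5035) (41.6404, 7.3059) (42.9613, 0) (74, 0) (74, 10.6039)]  |A|=368.3316
9. ⊥bis P5·P8 via (47.35,12.335): [(61.699, 14.5035) (41.6404, 7.3059) (42.9613, 0) (74, 0) (74, 10.6039)]  |A|=368.3316
10. ⊥bis P5·P9 via (43.035,16.62): [(61.699, 14.5035) (41.6404, 7.3059) (42.9613, 0) (74, 0) (74, 10.6039)]  |A|=368.3316
11. canonical 5-gon: [(61.699, 14.5035) (41.6404, 7.3059) (42.9613, 0) (74, 0) (74, 10.6039)]
12. shoelace: 368.3316

Area of P5's cell: 368.3316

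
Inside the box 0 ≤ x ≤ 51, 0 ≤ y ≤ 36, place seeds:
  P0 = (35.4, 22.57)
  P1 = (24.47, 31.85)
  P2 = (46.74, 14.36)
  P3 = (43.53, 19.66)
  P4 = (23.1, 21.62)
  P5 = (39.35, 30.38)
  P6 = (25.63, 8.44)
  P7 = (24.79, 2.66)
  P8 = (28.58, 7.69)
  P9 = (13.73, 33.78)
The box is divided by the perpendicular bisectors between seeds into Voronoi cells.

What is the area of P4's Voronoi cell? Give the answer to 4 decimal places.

Area of P4's cell: 284.8700

1. box [0,51]×[0,36]: [(0, 0) (51, 0) (51, 36) (0, 36)]
2. ⊥bis P4·P0 via (29.25,22.095): [(0, 0) (30.9565, 0) (28.176, 36) (0, 36)]  |A|=1064.3861
3. ⊥bis P4·P1 via (23.785,26.735): [(0, 29.9203) (0, 0) (30.9565, 0) (28.945, 26.044)]  |A|=836.1367
4. ⊥bis P4·P2 via (34.92,17.99): [(0, 29.9203) (0, 0) (29.3952, 0) (30.6428, 4.0625) (28.945, 26.044)]  |A|=832.9652
5. ⊥bis P4·P3 via (33.315,20.64): [(0, 29.9203) (0, 0) (29.3952, 0) (30.6428, 4.0625) (28.945, 26.044)]  |A|=832.9652
6. ⊥bis P4·P5 via (31.225,26): [(0, 29.9203) (0, 0) (29.3952, 0) (30.6428, 4.0625) (28.945, 26.044)]  |A|=832.9652
7. ⊥bis P4·P6 via (24.365,15.03): [(0, 29.9203) (0, 10.353) (29.7163, 16.0572) (28.945, 26.044)]  |A|=433.7728
8. ⊥bis P4·P7 via (23.945,12.14): [(0, 29.9203) (0, 10.353) (29.7163, 16.0572) (28.945, 26.044)]  |A|=433.7728
9. ⊥bis P4·P8 via (25.84,14.655): [(0, 29.9203) (0, 10.353) (29.1072, 15.9403) (29.7071, 16.1763) (28.945, 26.044)]  |A|=433.736
10. ⊥bis P4·P9 via (18.415,27.7): [(18.1432, 27.4906) (0, 13.5102) (0, 10.353) (29.1072, 15.9403) (29.7071, 16.1763) (28.945, 26.044)]  |A|=284.87
11. canonical 6-gon: [(18.1432, 27.4906) (0, 13.5102) (0, 10.353) (29.1072, 15.9403) (29.7071, 16.1763) (28.945, 26.044)]
12. shoelace: 284.87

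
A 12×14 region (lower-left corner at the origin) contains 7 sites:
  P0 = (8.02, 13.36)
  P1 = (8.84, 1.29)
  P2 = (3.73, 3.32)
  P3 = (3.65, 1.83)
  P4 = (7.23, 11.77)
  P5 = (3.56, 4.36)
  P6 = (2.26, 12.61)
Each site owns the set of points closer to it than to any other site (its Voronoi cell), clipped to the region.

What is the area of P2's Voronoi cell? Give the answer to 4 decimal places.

Area of P2's cell: 8.0677

1. box [0,12]×[0,14]: [(0, 0) (12, 0) (12, 14) (0, 14)]
2. ⊥bis P2·P0 via (5.875,8.34): [(0, 10.8503) (0, 0) (12, 0) (12, 5.7228)]  |A|=99.4391
3. ⊥bis P2·P1 via (6.285,2.305): [(8.2751, 7.3145) (0, 10.8503) (0, 0) (5.3693, 0)]  |A|=64.5305
4. ⊥bis P2·P3 via (3.69,2.575): [(6.3358, 2.4329) (8.2751, 7.3145) (0, 10.8503) (0, 2.7731)]  |A|=49.2138
5. ⊥bis P2·P4 via (5.48,7.545): [(6.3358, 2.4329) (7.9588, 6.5183) (0, 9.8148) (0, 2.7731)]  |A|=41.2397
6. ⊥bis P2·P5 via (3.645,3.84): [(6.3358, 2.4329) (7.1205, 4.4081) (0, 3.2442) (0, 2.7731)]  |A|=8.0677
7. ⊥bis P2·P6 via (2.995,7.965): [(6.3358, 2.4329) (7.1205, 4.4081) (0, 3.2442) (0, 2.7731)]  |A|=8.0677
8. canonical 4-gon: [(6.3358, 2.4329) (7.1205, 4.4081) (0, 3.2442) (0, 2.7731)]
9. shoelace: 8.0677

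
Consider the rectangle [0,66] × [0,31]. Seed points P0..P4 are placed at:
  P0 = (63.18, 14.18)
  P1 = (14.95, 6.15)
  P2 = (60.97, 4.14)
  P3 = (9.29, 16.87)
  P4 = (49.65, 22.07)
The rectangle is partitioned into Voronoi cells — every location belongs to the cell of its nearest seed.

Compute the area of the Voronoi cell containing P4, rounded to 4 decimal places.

1. box [0,66]×[0,31]: [(0, 0) (66, 0) (66, 31) (0, 31)]
2. ⊥bis P4·P0 via (56.415,18.125): [(0, 0) (45.8454, 0) (63.923, 31) (0, 31)]  |A|=1701.4113
3. ⊥bis P4·P1 via (32.3,14.11): [(38.7735, 0) (45.8454, 0) (63.923, 31) (24.551, 31)]  |A|=719.8805
4. ⊥bis P4·P2 via (55.31,13.105): [(37.8255, 2.0663) (52.4257, 11.284) (63.923, 31) (24.551, 31)]  |A|=660.5276
5. ⊥bis P4·P3 via (29.47,19.47): [(29.3252, 20.5941) (37.8255, 2.0663) (52.4257, 11.284) (63.923, 31) (27.9845, 31)]  |A|=642.6636
6. canonical 5-gon: [(29.3252, 20.5941) (37.8255, 2.0663) (52.4257, 11.284) (63.923, 31) (27.9845, 31)]
7. shoelace: 642.6636

Area of P4's cell: 642.6636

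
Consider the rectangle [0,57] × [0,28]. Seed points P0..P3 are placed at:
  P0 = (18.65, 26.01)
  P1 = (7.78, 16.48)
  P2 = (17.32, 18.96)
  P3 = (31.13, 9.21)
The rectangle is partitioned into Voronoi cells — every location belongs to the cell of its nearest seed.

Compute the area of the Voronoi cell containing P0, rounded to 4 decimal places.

1. box [0,57]×[0,28]: [(0, 0) (57, 0) (57, 28) (0, 28)]
2. ⊥bis P0·P1 via (13.215,21.245): [(31.841, 0) (57, 0) (57, 28) (7.2927, 28)]  |A|=1048.1276
3. ⊥bis P0·P2 via (17.985,22.485): [(10.9671, 23.8089) (57, 15.1247) (57, 28) (7.2927, 28)]  |A|=400.5061
4. ⊥bis P0·P3 via (24.89,17.61): [(10.9671, 23.8089) (28.725, 20.4589) (38.8765, 28) (7.2927, 28)]  |A|=150.1463
5. canonical 4-gon: [(10.9671, 23.8089) (28.725, 20.4589) (38.8765, 28) (7.2927, 28)]
6. shoelace: 150.1463

Area of P0's cell: 150.1463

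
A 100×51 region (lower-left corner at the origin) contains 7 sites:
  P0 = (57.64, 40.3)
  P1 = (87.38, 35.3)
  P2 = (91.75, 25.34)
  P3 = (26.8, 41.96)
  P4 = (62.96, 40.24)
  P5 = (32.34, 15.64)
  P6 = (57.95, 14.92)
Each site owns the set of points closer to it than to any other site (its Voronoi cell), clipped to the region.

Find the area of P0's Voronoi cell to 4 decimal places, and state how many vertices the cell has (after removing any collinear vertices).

1. box [0,100]×[0,51]: [(0, 0) (100, 0) (100, 51) (0, 51)]
2. ⊥bis P0·P1 via (72.51,37.8): [(0, 0) (66.1549, 0) (74.7292, 51) (0, 51)]  |A|=3592.546
3. ⊥bis P0·P2 via (74.695,32.82): [(0, 0) (60.3008, 0) (69.794, 21.6454) (74.7292, 51) (0, 51)]  |A|=3529.1883
4. ⊥bis P0·P3 via (42.22,41.13): [(40.0061, 0) (60.3008, 0) (69.794, 21.6454) (74.7292, 51) (42.7513, 51)]  |A|=1418.8748
5. ⊥bis P0·P4 via (60.3,40.27): [(40.0061, 0) (59.8458, 0) (60.421, 51) (42.7513, 51)]  |A|=956.491
6. ⊥bis P0·P5 via (44.99,27.97): [(41.6937, 31.3519) (59.9877, 12.583) (60.421, 51) (42.7513, 51)]  |A|=529.0561
7. ⊥bis P0·P6 via (57.795,27.61): [(41.6937, 31.3519) (45.4874, 27.4597) (60.1575, 27.6389) (60.421, 51) (42.7513, 51)]  |A|=418.6358
8. canonical 5-gon: [(41.6937, 31.3519) (45.4874, 27.4597) (60.1575, 27.6389) (60.421, 51) (42.7513, 51)]
9. shoelace: 418.6358

Area of P0's cell: 418.6358 (5 vertices)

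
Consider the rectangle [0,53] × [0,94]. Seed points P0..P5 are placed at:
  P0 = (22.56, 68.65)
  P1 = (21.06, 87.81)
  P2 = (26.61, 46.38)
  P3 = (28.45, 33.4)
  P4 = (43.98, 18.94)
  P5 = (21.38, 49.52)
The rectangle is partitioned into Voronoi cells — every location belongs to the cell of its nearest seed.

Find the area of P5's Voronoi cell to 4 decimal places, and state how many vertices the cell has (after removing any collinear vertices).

Area of P5's cell: 589.3402 (4 vertices)

1. box [0,53]×[0,94]: [(0, 0) (53, 0) (53, 94) (0, 94)]
2. ⊥bis P5·P0 via (21.97,59.085): [(0, 60.4402) (0, 0) (53, 0) (53, 57.171)]  |A|=3116.6955
3. ⊥bis P5·P1 via (21.22,68.665): [(0, 60.4402) (0, 0) (53, 0) (53, 57.171)]  |A|=3116.6955
4. ⊥bis P5·P2 via (23.995,47.95): [(30.3692, 58.5669) (0, 60.4402) (0, 7.9838)]  |A|=796.5292
5. ⊥bis P5·P3 via (24.915,41.46): [(18.3769, 38.5925) (30.3692, 58.5669) (0, 60.4402) (0, 30.5326)]  |A|=589.3402
6. ⊥bis P5·P4 via (32.68,34.23): [(18.3769, 38.5925) (30.3692, 58.5669) (0, 60.4402) (0, 30.5326)]  |A|=589.3402
7. canonical 4-gon: [(18.3769, 38.5925) (30.3692, 58.5669) (0, 60.4402) (0, 30.5326)]
8. shoelace: 589.3402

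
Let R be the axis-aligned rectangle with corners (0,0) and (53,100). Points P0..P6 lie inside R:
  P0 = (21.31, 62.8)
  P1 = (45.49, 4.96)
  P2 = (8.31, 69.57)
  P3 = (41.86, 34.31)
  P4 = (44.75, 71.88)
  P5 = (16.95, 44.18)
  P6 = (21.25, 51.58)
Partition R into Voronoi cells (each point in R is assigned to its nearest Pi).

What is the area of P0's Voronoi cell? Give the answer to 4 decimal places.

Area of P0's cell: 396.8396

1. box [0,53]×[0,100]: [(0, 0) (53, 0) (53, 100) (0, 100)]
2. ⊥bis P0·P1 via (33.4,33.88): [(0, 19.9171) (53, 42.0738) (53, 100) (0, 100)]  |A|=3657.2408
3. ⊥bis P0·P2 via (14.81,66.185): [(0, 37.7463) (0, 19.9171) (53, 42.0738) (53, 100) (32.4198, 100)]  |A|=2648.1142
4. ⊥bis P0·P3 via (31.585,48.555): [(0, 37.7463) (0, 25.7726) (53, 64.0018) (53, 100) (32.4198, 100)]  |A|=1911.8539
5. ⊥bis P0·P4 via (33.03,67.34): [(25.5147, 86.7406) (0, 37.7463) (0, 25.7726) (38.402, 53.4722)]  |A|=970.0279
6. ⊥bis P0·P5 via (19.13,53.49): [(25.5147, 86.7406) (9.3869, 55.7714) (33.6977, 50.0789) (38.402, 53.4722)]  |A|=522.4647
7. ⊥bis P0·P6 via (21.28,57.19): [(36.9944, 57.106) (25.5147, 86.7406) (10.1567, 57.2495)]  |A|=396.8396
8. canonical 3-gon: [(36.9944, 57.106) (25.5147, 86.7406) (10.1567, 57.2495)]
9. shoelace: 396.8396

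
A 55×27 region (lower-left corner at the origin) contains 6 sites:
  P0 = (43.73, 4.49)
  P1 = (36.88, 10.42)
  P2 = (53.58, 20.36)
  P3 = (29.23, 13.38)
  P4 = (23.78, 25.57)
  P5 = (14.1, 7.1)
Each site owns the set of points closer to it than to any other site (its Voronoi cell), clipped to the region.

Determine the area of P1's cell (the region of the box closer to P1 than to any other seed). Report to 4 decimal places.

Area of P1's cell: 197.4654

1. box [0,55]×[0,27]: [(0, 0) (55, 0) (55, 27) (0, 27)]
2. ⊥bis P1·P0 via (40.305,7.455): [(0, 0) (33.8513, 0) (55, 24.4298) (55, 27) (0, 27)]  |A|=1226.6699
3. ⊥bis P1·P2 via (45.23,15.39): [(0, 0) (33.8513, 0) (46.0221, 14.0591) (38.3196, 27) (0, 27)]  |A|=1107.2032
4. ⊥bis P1·P3 via (33.055,11.9): [(28.4506, 0) (33.8513, 0) (46.0221, 14.0591) (38.6699, 26.4115)]  |A|=198.173
5. ⊥bis P1·P4 via (30.33,17.995): [(37.9692, 24.6005) (28.4506, 0) (33.8513, 0) (46.0221, 14.0591) (39.1435, 25.6159)]  |A|=197.4654
6. ⊥bis P1·P5 via (25.49,8.76): [(37.9692, 24.6005) (28.4506, 0) (33.8513, 0) (46.0221, 14.0591) (39.1435, 25.6159)]  |A|=197.4654
7. canonical 5-gon: [(37.9692, 24.6005) (28.4506, 0) (33.8513, 0) (46.0221, 14.0591) (39.1435, 25.6159)]
8. shoelace: 197.4654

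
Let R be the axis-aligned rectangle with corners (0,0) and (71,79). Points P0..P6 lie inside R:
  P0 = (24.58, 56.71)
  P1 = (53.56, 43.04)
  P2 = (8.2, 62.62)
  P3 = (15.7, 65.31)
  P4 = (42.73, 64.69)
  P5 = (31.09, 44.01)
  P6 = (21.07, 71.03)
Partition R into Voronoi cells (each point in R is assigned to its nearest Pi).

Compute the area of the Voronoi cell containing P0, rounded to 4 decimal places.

1. box [0,71]×[0,79]: [(0, 0) (71, 0) (71, 79) (0, 79)]
2. ⊥bis P0·P1 via (39.07,49.875): [(0, 0) (15.5437, 0) (52.8084, 79) (0, 79)]  |A|=2699.9091
3. ⊥bis P0·P2 via (16.39,59.665): [(0, 14.2389) (0, 0) (15.5437, 0) (52.8084, 79) (23.3662, 79)]  |A|=1943.2994
4. ⊥bis P0·P3 via (20.14,61.01): [(14.9368, 55.6374) (0, 14.2389) (0, 0) (15.5437, 0) (52.8084, 79) (37.5627, 79)]  |A|=1777.4652
5. ⊥bis P0·P4 via (33.655,60.7): [(29.3414, 70.511) (14.9368, 55.6374) (0, 14.2389) (0, 0) (15.5437, 0) (38.7307, 49.1557)]  |A|=1422.3296
6. ⊥bis P0·P5 via (27.835,50.36): [(36.2946, 54.6964) (29.3414, 70.511) (14.9368, 55.6374) (9.6738, 41.0506)]  |A|=323.8582
7. ⊥bis P0·P6 via (22.825,63.87): [(36.2946, 54.6964) (31.3433, 65.9579) (22.9362, 63.8973) (14.9368, 55.6374) (9.6738, 41.0506)]  |A|=302.6568
8. canonical 5-gon: [(36.2946, 54.6964) (31.3433, 65.9579) (22.9362, 63.8973) (14.9368, 55.6374) (9.6738, 41.0506)]
9. shoelace: 302.6568

Area of P0's cell: 302.6568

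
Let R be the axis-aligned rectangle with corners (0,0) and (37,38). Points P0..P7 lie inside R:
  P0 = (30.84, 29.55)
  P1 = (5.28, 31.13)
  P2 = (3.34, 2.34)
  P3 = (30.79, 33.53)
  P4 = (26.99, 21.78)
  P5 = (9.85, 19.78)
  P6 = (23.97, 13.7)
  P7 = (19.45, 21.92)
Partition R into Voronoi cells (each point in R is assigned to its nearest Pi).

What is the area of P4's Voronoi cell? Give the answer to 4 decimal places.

1. box [0,37]×[0,38]: [(0, 0) (37, 0) (37, 38) (0, 38)]
2. ⊥bis P4·P0 via (28.915,25.665): [(0, 0) (37, 0) (37, 21.6589) (4.0207, 38) (0, 38)]  |A|=1136.5415
3. ⊥bis P4·P1 via (16.135,26.455): [(4.7414, 0) (37, 0) (37, 21.6589) (18.1022, 31.0227)]  |A|=705.0267
4. ⊥bis P4·P2 via (15.165,12.06): [(11.7334, 16.2348) (25.0782, 0) (37, 0) (37, 21.6589) (18.1022, 31.0227)]  |A|=539.9455
5. ⊥bis P4·P3 via (28.89,27.655): [(11.7334, 16.2348) (25.0782, 0) (37, 0) (37, 21.6589) (18.1022, 31.0227)]  |A|=539.9455
6. ⊥bis P4·P5 via (18.42,20.78): [(17.4119, 29.4198) (20.1444, 6.0023) (25.0782, 0) (37, 0) (37, 21.6589) (18.1022, 31.0227)]  |A|=455.4438
7. ⊥bis P4·P6 via (25.48,17.74): [(17.4119, 29.4198) (18.469, 20.3605) (37, 13.4343) (37, 21.6589) (18.1022, 31.0227)]  |A|=179.2092
8. ⊥bis P4·P7 via (23.22,21.85): [(23.1598, 18.6072) (37, 13.4343) (37, 21.6589) (23.3421, 28.4263)]  |A|=124.5868
9. canonical 4-gon: [(23.1598, 18.6072) (37, 13.4343) (37, 21.6589) (23.3421, 28.4263)]
10. shoelace: 124.5868

Area of P4's cell: 124.5868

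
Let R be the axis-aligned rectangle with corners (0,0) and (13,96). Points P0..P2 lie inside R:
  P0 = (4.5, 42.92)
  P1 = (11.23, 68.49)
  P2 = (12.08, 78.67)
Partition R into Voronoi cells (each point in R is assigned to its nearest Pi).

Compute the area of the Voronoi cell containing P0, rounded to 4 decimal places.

Area of P0's cell: 728.8355

1. box [0,13]×[0,96]: [(0, 0) (13, 0) (13, 96) (0, 96)]
2. ⊥bis P0·P1 via (7.865,55.705): [(0, 57.7751) (0, 0) (13, 0) (13, 54.3535)]  |A|=728.8355
3. ⊥bis P0·P2 via (8.29,60.795): [(0, 57.7751) (0, 0) (13, 0) (13, 54.3535)]  |A|=728.8355
4. canonical 4-gon: [(0, 57.7751) (0, 0) (13, 0) (13, 54.3535)]
5. shoelace: 728.8355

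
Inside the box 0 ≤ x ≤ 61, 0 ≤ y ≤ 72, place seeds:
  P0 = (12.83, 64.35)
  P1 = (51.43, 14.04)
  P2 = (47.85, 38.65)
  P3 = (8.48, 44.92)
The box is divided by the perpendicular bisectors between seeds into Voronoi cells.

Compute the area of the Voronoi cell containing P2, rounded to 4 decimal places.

1. box [0,61]×[0,72]: [(0, 0) (61, 0) (61, 72) (0, 72)]
2. ⊥bis P2·P0 via (30.34,51.5): [(0, 10.1573) (0, 0) (61, 0) (61, 72) (45.3843, 72)]  |A|=2988.6579
3. ⊥bis P2·P1 via (49.64,26.345): [(7.3667, 20.1955) (61, 27.9975) (61, 72) (45.3843, 72)]  |A|=1584.4812
4. ⊥bis P2·P3 via (28.165,41.785): [(29.5382, 50.4074) (25.1384, 22.7808) (61, 27.9975) (61, 72) (45.3843, 72)]  |A|=1344.682
5. canonical 5-gon: [(29.5382, 50.4074) (25.1384, 22.7808) (61, 27.9975) (61, 72) (45.3843, 72)]
6. shoelace: 1344.682

Area of P2's cell: 1344.6820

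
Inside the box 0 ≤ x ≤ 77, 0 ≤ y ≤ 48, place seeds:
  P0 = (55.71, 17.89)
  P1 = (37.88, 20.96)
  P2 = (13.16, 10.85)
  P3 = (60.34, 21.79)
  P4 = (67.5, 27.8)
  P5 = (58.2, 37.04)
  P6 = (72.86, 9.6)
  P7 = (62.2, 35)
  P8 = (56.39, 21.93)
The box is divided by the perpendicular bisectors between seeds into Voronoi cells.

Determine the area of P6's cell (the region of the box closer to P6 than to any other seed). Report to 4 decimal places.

Area of P6's cell: 276.0002

1. box [0,77]×[0,48]: [(0, 0) (77, 0) (77, 48) (0, 48)]
2. ⊥bis P6·P0 via (64.285,13.745): [(57.6409, 0) (77, 0) (77, 40.0493)]  |A|=387.6584
3. ⊥bis P6·P1 via (55.37,15.28): [(57.6409, 0) (77, 0) (77, 40.0493)]  |A|=387.6584
4. ⊥bis P6·P2 via (43.01,10.225): [(57.6409, 0) (77, 0) (77, 40.0493)]  |A|=387.6584
5. ⊥bis P6·P3 via (66.6,15.695): [(63.8744, 12.8957) (57.6409, 0) (77, 0) (77, 26.3765)]  |A|=297.9275
6. ⊥bis P6·P4 via (70.18,18.7): [(69.2628, 18.4299) (63.8744, 12.8957) (57.6409, 0) (77, 0) (77, 20.7085)]  |A|=276.0002
7. ⊥bis P6·P5 via (65.53,23.32): [(69.2628, 18.4299) (63.8744, 12.8957) (57.6409, 0) (77, 0) (77, 20.7085)]  |A|=276.0002
8. ⊥bis P6·P7 via (67.53,22.3): [(69.2628, 18.4299) (63.8744, 12.8957) (57.6409, 0) (77, 0) (77, 20.7085)]  |A|=276.0002
9. ⊥bis P6·P8 via (64.625,15.765): [(69.2628, 18.4299) (63.8744, 12.8957) (57.6409, 0) (77, 0) (77, 20.7085)]  |A|=276.0002
10. canonical 5-gon: [(69.2628, 18.4299) (63.8744, 12.8957) (57.6409, 0) (77, 0) (77, 20.7085)]
11. shoelace: 276.0002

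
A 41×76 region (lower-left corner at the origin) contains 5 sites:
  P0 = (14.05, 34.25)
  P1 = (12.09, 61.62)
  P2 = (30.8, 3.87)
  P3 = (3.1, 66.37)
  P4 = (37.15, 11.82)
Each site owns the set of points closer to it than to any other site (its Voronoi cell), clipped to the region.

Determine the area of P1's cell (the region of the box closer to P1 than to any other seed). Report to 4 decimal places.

1. box [0,41]×[0,76]: [(0, 0) (41, 0) (41, 76) (0, 76)]
2. ⊥bis P1·P0 via (13.07,47.935): [(0, 46.999) (41, 49.9351) (41, 76) (0, 76)]  |A|=1128.8501
3. ⊥bis P1·P2 via (21.445,32.745): [(0, 46.999) (41, 49.9351) (41, 76) (0, 76)]  |A|=1128.8501
4. ⊥bis P1·P3 via (7.595,63.995): [(0, 49.6205) (0, 46.999) (41, 49.9351) (41, 76) (13.938, 76)]  |A|=945.0108
5. ⊥bis P1·P4 via (24.62,36.72): [(0, 49.6205) (0, 46.999) (41, 49.9351) (41, 76) (13.938, 76)]  |A|=945.0108
6. canonical 5-gon: [(0, 49.6205) (0, 46.999) (41, 49.9351) (41, 76) (13.938, 76)]
7. shoelace: 945.0108

Area of P1's cell: 945.0108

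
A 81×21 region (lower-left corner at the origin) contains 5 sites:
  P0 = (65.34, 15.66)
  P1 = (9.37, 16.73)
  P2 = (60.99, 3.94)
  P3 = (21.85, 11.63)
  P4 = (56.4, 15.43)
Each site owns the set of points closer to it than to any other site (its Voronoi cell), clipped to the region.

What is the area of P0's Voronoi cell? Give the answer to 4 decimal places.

1. box [0,81]×[0,21]: [(0, 0) (81, 0) (81, 21) (0, 21)]
2. ⊥bis P0·P1 via (37.355,16.195): [(37.0454, 0) (81, 0) (81, 21) (37.4469, 21)]  |A|=918.8313
3. ⊥bis P0·P2 via (63.165,9.8): [(37.4155, 19.3572) (81, 3.1804) (81, 21) (37.4469, 21)]  |A|=424.1049
4. ⊥bis P0·P3 via (43.595,13.645): [(43.2669, 17.1854) (81, 3.1804) (81, 21) (42.9134, 21)]  |A|=408.8379
5. ⊥bis P0·P4 via (60.87,15.545): [(60.9971, 10.6046) (81, 3.1804) (81, 21) (60.7297, 21)]  |A|=283.5811
6. canonical 4-gon: [(60.9971, 10.6046) (81, 3.1804) (81, 21) (60.7297, 21)]
7. shoelace: 283.5811

Area of P0's cell: 283.5811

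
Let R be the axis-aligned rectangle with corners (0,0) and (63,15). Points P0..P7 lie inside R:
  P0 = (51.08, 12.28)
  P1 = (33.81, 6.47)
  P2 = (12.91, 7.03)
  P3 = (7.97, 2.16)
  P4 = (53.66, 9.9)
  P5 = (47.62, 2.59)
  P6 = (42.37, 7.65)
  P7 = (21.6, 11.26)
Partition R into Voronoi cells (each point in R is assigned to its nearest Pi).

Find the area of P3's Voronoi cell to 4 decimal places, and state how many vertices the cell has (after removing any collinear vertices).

Area of P3's cell: 113.6425 (4 vertices)

1. box [0,63]×[0,15]: [(0, 0) (63, 0) (63, 15) (0, 15)]
2. ⊥bis P3·P0 via (29.525,7.22): [(0, 0) (31.2199, 0) (27.6987, 15) (0, 15)]  |A|=441.8891
3. ⊥bis P3·P1 via (20.89,4.315): [(0, 0) (21.6097, 0) (19.1078, 15) (0, 15)]  |A|=305.3813
4. ⊥bis P3·P2 via (10.44,4.595): [(0, 0) (14.9699, 0) (0.1824, 15) (0, 15)]  |A|=113.6425
5. ⊥bis P3·P4 via (30.815,6.03): [(0, 0) (14.9699, 0) (0.1824, 15) (0, 15)]  |A|=113.6425
6. ⊥bis P3·P5 via (27.795,2.375): [(0, 0) (14.9699, 0) (0.1824, 15) (0, 15)]  |A|=113.6425
7. ⊥bis P3·P6 via (25.17,4.905): [(0, 0) (14.9699, 0) (0.1824, 15) (0, 15)]  |A|=113.6425
8. ⊥bis P3·P7 via (14.785,6.71): [(0, 0) (14.9699, 0) (0.1824, 15) (0, 15)]  |A|=113.6425
9. canonical 4-gon: [(0, 0) (14.9699, 0) (0.1824, 15) (0, 15)]
10. shoelace: 113.6425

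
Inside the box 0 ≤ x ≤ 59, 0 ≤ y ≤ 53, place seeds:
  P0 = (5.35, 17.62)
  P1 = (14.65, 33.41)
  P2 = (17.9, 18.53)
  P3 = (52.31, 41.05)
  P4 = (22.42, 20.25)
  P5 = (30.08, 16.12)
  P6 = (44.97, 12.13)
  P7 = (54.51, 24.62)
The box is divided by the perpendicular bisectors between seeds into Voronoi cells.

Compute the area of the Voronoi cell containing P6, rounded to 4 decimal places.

Area of P6's cell: 425.0595

1. box [0,59]×[0,53]: [(0, 0) (59, 0) (59, 53) (0, 53)]
2. ⊥bis P6·P0 via (25.16,14.875): [(23.0988, 0) (59, 0) (59, 53) (30.4428, 53)]  |A|=1708.1458
3. ⊥bis P6·P1 via (29.81,22.77): [(25.3792, 16.457) (23.0988, 0) (59, 0) (59, 53) (51.0268, 53)]  |A|=1332.0449
4. ⊥bis P6·P2 via (31.435,15.33): [(34.913, 30.0408) (27.8106, 0) (59, 0) (59, 53) (51.0268, 53)]  |A|=1198.3116
5. ⊥bis P6·P3 via (48.64,26.59): [(34.9327, 30.069) (34.913, 30.0408) (27.8106, 0) (59, 0) (59, 23.9606)]  |A|=757.4457
6. ⊥bis P6·P4 via (33.695,16.19): [(38.3778, 29.1946) (27.8652, 0) (59, 0) (59, 23.9606)]  |A|=701.5443
7. ⊥bis P6·P5 via (37.525,14.125): [(41.3603, 28.4376) (33.74, 0) (59, 0) (59, 23.9606)]  |A|=570.4963
8. ⊥bis P6·P7 via (49.74,18.375): [(40.5457, 25.3977) (33.74, 0) (59, 0) (59, 11.3021)]  |A|=425.0595
9. canonical 4-gon: [(40.5457, 25.3977) (33.74, 0) (59, 0) (59, 11.3021)]
10. shoelace: 425.0595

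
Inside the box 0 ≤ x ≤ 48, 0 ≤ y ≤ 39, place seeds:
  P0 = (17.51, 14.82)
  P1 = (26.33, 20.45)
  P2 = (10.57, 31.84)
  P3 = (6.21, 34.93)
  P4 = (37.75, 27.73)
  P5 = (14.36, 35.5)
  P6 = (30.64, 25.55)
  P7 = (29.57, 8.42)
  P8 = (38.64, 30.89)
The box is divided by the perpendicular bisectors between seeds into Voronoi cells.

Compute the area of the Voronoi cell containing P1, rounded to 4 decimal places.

1. box [0,48]×[0,39]: [(0, 0) (48, 0) (48, 39) (0, 39)]
2. ⊥bis P1·P0 via (21.92,17.635): [(33.1768, 0) (48, 0) (48, 39) (8.2823, 39)]  |A|=1063.5484
3. ⊥bis P1·P2 via (18.45,26.145): [(17.4081, 24.7034) (33.1768, 0) (48, 0) (48, 39) (27.7405, 39)]  |A|=924.4545
4. ⊥bis P1·P3 via (16.27,27.69): [(17.4081, 24.7034) (33.1768, 0) (48, 0) (48, 39) (27.7405, 39)]  |A|=924.4545
5. ⊥bis P1·P4 via (32.04,24.09): [(24.9748, 35.1731) (17.4081, 24.7034) (33.1768, 0) (47.3968, 0)]  |A|=426.0895
6. ⊥bis P1·P5 via (20.345,27.975): [(26.462, 32.8401) (18.9987, 26.9042) (17.4081, 24.7034) (33.1768, 0) (47.3968, 0)]  |A|=412.9697
7. ⊥bis P1·P6 via (28.485,23): [(37.6984, 15.2138) (21.5057, 28.8982) (18.9987, 26.9042) (17.4081, 24.7034) (33.1768, 0) (47.3968, 0)]  |A|=347.1425
8. ⊥bis P1·P7 via (27.95,14.435): [(36.0413, 16.6142) (21.5057, 28.8982) (18.9987, 26.9042) (17.4081, 24.7034) (24.5476, 13.5186)]  |A|=132.1549
9. ⊥bis P1·P8 via (32.485,25.67): [(36.0413, 16.6142) (21.5057, 28.8982) (18.9987, 26.9042) (17.4081, 24.7034) (24.5476, 13.5186)]  |A|=132.1549
10. canonical 5-gon: [(36.0413, 16.6142) (21.5057, 28.8982) (18.9987, 26.9042) (17.4081, 24.7034) (24.5476, 13.5186)]
11. shoelace: 132.1549

Area of P1's cell: 132.1549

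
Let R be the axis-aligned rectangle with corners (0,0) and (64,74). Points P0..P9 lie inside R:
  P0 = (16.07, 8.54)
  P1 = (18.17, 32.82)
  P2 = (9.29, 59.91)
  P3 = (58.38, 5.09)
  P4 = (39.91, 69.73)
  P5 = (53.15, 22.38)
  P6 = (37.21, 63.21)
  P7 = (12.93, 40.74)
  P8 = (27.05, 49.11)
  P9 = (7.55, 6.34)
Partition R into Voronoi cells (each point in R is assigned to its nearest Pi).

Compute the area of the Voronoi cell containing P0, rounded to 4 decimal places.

Area of P0's cell: 503.9444

1. box [0,64]×[0,74]: [(0, 0) (64, 0) (64, 74) (0, 74)]
2. ⊥bis P0·P1 via (17.12,20.68): [(0, 22.1607) (0, 0) (64, 0) (64, 16.6253)]  |A|=1241.1529
3. ⊥bis P0·P2 via (12.68,34.225): [(0, 22.1607) (0, 0) (64, 0) (64, 16.6253)]  |A|=1241.1529
4. ⊥bis P0·P3 via (37.225,6.815): [(38.2068, 18.8562) (0, 22.1607) (0, 0) (36.6693, 0)]  |A|=769.0672
5. ⊥bis P0·P4 via (27.99,39.135): [(38.2068, 18.8562) (0, 22.1607) (0, 0) (36.6693, 0)]  |A|=769.0672
6. ⊥bis P0·P5 via (34.61,15.46): [(37.3347, 8.1601) (33.1801, 19.2909) (0, 22.1607) (0, 0) (36.6693, 0)]  |A|=741.9943
7. ⊥bis P0·P6 via (26.64,35.875): [(37.3347, 8.1601) (33.1801, 19.2909) (0, 22.1607) (0, 0) (36.6693, 0)]  |A|=741.9943
8. ⊥bis P0·P7 via (14.5,24.64): [(37.3347, 8.1601) (33.1801, 19.2909) (0, 22.1607) (0, 0) (36.6693, 0)]  |A|=741.9943
9. ⊥bis P0·P8 via (21.56,28.825): [(37.3347, 8.1601) (33.1801, 19.2909) (0, 22.1607) (0, 0) (36.6693, 0)]  |A|=741.9943
10. ⊥bis P0·P9 via (11.81,7.44): [(37.3347, 8.1601) (33.1801, 19.2909) (8.1918, 21.4522) (13.7311, 0) (36.6693, 0)]  |A|=503.9444
11. canonical 5-gon: [(37.3347, 8.1601) (33.1801, 19.2909) (8.1918, 21.4522) (13.7311, 0) (36.6693, 0)]
12. shoelace: 503.9444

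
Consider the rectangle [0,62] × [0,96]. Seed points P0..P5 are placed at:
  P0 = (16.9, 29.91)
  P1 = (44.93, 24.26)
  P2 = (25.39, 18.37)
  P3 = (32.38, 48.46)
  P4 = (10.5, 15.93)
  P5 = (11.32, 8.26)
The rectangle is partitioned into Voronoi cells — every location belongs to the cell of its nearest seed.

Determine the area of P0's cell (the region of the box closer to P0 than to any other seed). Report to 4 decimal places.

1. box [0,62]×[0,96]: [(0, 0) (62, 0) (62, 96) (0, 96)]
2. ⊥bis P0·P1 via (30.915,27.085): [(0, 0) (25.4555, 0) (44.8062, 96) (0, 96)]  |A|=3372.5598
3. ⊥bis P0·P2 via (21.145,24.14): [(0, 8.5836) (31.9191, 32.0665) (44.8062, 96) (0, 96)]  |A|=2827.4348
4. ⊥bis P0·P3 via (24.64,39.185): [(0, 59.7471) (0, 8.5836) (31.9191, 32.0665) (32.0993, 32.9602)]  |A|=833.3036
5. ⊥bis P0·P4 via (13.7,22.92): [(0, 59.7471) (0, 29.1918) (17.2671, 21.287) (31.9191, 32.0665) (32.0993, 32.9602)]  |A|=655.3817
6. ⊥bis P0·P5 via (14.11,19.085): [(0, 59.7471) (0, 29.1918) (17.2671, 21.287) (31.9191, 32.0665) (32.0993, 32.9602)]  |A|=655.3817
7. canonical 5-gon: [(0, 59.7471) (0, 29.1918) (17.2671, 21.287) (31.9191, 32.0665) (32.0993, 32.9602)]
8. shoelace: 655.3817

Area of P0's cell: 655.3817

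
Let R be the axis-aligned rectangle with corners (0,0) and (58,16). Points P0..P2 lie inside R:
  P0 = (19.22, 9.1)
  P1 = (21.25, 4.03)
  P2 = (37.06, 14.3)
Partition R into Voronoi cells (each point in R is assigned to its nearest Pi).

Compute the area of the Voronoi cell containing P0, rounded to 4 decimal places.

Area of P0's cell: 329.8243

1. box [0,58]×[0,16]: [(0, 0) (58, 0) (58, 16) (0, 16)]
2. ⊥bis P0·P1 via (20.235,6.565): [(0, 0) (3.8387, 0) (43.7993, 16) (0, 16)]  |A|=381.1034
3. ⊥bis P0·P2 via (28.14,11.7): [(0, 0) (3.8387, 0) (28.6542, 9.936) (26.8866, 16) (0, 16)]  |A|=329.8243
4. canonical 5-gon: [(0, 0) (3.8387, 0) (28.6542, 9.936) (26.8866, 16) (0, 16)]
5. shoelace: 329.8243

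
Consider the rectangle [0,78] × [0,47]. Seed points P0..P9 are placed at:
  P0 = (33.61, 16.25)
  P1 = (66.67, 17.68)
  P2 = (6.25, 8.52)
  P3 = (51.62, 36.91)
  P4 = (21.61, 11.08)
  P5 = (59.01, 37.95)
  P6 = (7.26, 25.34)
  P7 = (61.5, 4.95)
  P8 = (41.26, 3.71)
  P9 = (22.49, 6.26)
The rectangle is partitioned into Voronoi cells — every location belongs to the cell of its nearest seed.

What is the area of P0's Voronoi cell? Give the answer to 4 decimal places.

Area of P0's cell: 482.6909

1. box [0,78]×[0,47]: [(0, 0) (78, 0) (78, 47) (0, 47)]
2. ⊥bis P0·P1 via (50.14,16.965): [(0, 0) (50.8738, 0) (48.8408, 47) (0, 47)]  |A|=2343.2945
3. ⊥bis P0·P2 via (19.93,12.385): [(23.4291, 0) (50.8738, 0) (48.8408, 47) (10.1503, 47)]  |A|=1554.1792
4. ⊥bis P0·P3 via (42.615,26.58): [(23.4291, 0) (50.8738, 0) (50.0027, 20.1399) (19.1904, 47) (10.1503, 47)]  |A|=1155.9725
5. ⊥bis P0·P4 via (27.61,13.665): [(33.4973, 0) (50.8738, 0) (50.0027, 20.1399) (19.1904, 47) (13.2482, 47)]  |A|=846.5684
6. ⊥bis P0·P5 via (46.31,27.1): [(33.4973, 0) (50.8738, 0) (50.0027, 20.1399) (19.1904, 47) (13.2482, 47)]  |A|=846.5684
7. ⊥bis P0·P6 via (20.435,20.795): [(22.2595, 26.0839) (33.4973, 0) (50.8738, 0) (50.0027, 20.1399) (27.0972, 40.1074)]  |A|=712.3116
8. ⊥bis P0·P7 via (47.555,10.6): [(22.2595, 26.0839) (33.4973, 0) (43.2603, 0) (50.1394, 16.9787) (50.0027, 20.1399) (27.0972, 40.1074)]  |A|=647.6776
9. ⊥bis P0·P8 via (37.435,9.98): [(22.2595, 26.0839) (30.912, 6.0007) (50.1077, 17.711) (50.0027, 20.1399) (27.0972, 40.1074)]  |A|=485.7036
10. ⊥bis P0·P9 via (28.05,11.255): [(22.2595, 26.0839) (29.1996, 9.9753) (32.1125, 6.733) (50.1077, 17.711) (50.0027, 20.1399) (27.0972, 40.1074)]  |A|=482.6909
11. canonical 6-gon: [(22.2595, 26.0839) (29.1996, 9.9753) (32.1125, 6.733) (50.1077, 17.711) (50.0027, 20.1399) (27.0972, 40.1074)]
12. shoelace: 482.6909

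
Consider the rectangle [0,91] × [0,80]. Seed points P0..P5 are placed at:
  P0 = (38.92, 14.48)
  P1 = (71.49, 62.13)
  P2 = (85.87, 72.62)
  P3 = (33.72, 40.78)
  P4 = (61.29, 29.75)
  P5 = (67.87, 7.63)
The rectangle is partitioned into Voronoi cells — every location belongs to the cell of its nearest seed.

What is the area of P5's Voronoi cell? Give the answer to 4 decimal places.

1. box [0,91]×[0,80]: [(0, 0) (91, 0) (91, 80) (0, 80)]
2. ⊥bis P5·P0 via (53.395,11.055): [(50.7792, 0) (91, 0) (91, 80) (69.7084, 80)]  |A|=2460.4946
3. ⊥bis P5·P1 via (69.68,34.88): [(59.1971, 35.5763) (50.7792, 0) (91, 0) (91, 33.4639)]  |A|=1247.5773
4. ⊥bis P5·P2 via (76.87,40.125): [(59.1971, 35.5763) (50.7792, 0) (91, 0) (91, 33.4639)]  |A|=1247.5773
5. ⊥bis P5·P3 via (50.795,24.205): [(61.6736, 35.4118) (58.3474, 31.9852) (50.7792, 0) (91, 0) (91, 33.4639)]  |A|=1243.0607
6. ⊥bis P5·P4 via (64.58,18.69): [(54.4915, 15.689) (50.7792, 0) (91, 0) (91, 26.5491)]  |A|=800.1461
7. canonical 4-gon: [(54.4915, 15.689) (50.7792, 0) (91, 0) (91, 26.5491)]
8. shoelace: 800.1461

Area of P5's cell: 800.1461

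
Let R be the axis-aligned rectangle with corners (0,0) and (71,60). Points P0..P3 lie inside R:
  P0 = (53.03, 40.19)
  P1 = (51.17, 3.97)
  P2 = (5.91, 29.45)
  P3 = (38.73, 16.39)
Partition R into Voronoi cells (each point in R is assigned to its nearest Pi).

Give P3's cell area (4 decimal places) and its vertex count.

1. box [0,71]×[0,60]: [(0, 0) (71, 0) (71, 60) (0, 60)]
2. ⊥bis P3·P0 via (45.88,28.29): [(0, 55.8566) (0, 0) (71, 0) (71, 13.1969)]  |A|=2451.3973
3. ⊥bis P3·P1 via (44.95,10.18): [(56.6001, 21.8489) (0, 55.8566) (0, 0) (34.7864, 0)]  |A|=1960.7665
4. ⊥bis P3·P2 via (22.32,22.92): [(56.6001, 21.8489) (28.5906, 38.6782) (13.1995, 0) (34.7864, 0)]  |A|=907.014
5. canonical 4-gon: [(56.6001, 21.8489) (28.5906, 38.6782) (13.1995, 0) (34.7864, 0)]
6. shoelace: 907.014

Area of P3's cell: 907.0140 (4 vertices)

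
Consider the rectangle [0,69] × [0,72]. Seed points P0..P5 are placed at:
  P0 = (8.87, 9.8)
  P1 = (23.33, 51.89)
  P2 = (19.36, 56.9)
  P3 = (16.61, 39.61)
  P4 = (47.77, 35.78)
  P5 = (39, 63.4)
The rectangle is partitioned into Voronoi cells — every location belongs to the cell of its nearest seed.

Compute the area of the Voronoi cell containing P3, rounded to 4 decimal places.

Area of P3's cell: 714.6076

1. box [0,69]×[0,72]: [(0, 0) (69, 0) (69, 72) (0, 72)]
2. ⊥bis P3·P0 via (12.74,24.705): [(0, 28.0129) (69, 10.0974) (69, 72) (0, 72)]  |A|=3653.1955
3. ⊥bis P3·P1 via (19.97,45.75): [(0, 56.6782) (0, 28.0129) (69, 10.0974) (69, 18.9193)]  |A|=1293.3079
4. ⊥bis P3·P2 via (17.985,48.255): [(14.3301, 48.8363) (0, 51.1155) (0, 28.0129) (69, 10.0974) (69, 18.9193)]  |A|=1253.451
5. ⊥bis P3·P4 via (32.19,37.695): [(32.3475, 38.9766) (14.3301, 48.8363) (0, 51.1155) (0, 28.0129) (30.0412, 20.2128)]  |A|=714.6076
6. ⊥bis P3·P5 via (27.805,51.505): [(32.3475, 38.9766) (14.3301, 48.8363) (0, 51.1155) (0, 28.0129) (30.0412, 20.2128)]  |A|=714.6076
7. canonical 5-gon: [(32.3475, 38.9766) (14.3301, 48.8363) (0, 51.1155) (0, 28.0129) (30.0412, 20.2128)]
8. shoelace: 714.6076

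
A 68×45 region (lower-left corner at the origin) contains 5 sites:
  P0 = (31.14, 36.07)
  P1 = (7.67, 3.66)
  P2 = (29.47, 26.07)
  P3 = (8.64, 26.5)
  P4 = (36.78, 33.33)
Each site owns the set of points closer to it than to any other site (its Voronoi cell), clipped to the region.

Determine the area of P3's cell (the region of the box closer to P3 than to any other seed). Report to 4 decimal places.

1. box [0,68]×[0,45]: [(0, 0) (68, 0) (68, 45) (0, 45)]
2. ⊥bis P3·P0 via (19.89,31.285): [(0, 0) (33.1966, 0) (14.0566, 45) (0, 45)]  |A|=1063.1949
3. ⊥bis P3·P1 via (8.155,15.08): [(0, 15.4263) (27.1252, 14.2743) (14.0566, 45) (0, 45)]  |A|=617.0441
4. ⊥bis P3·P2 via (19.055,26.285): [(0, 15.4263) (18.8143, 14.6273) (19.1921, 32.9259) (14.0566, 45) (0, 45)]  |A|=540.9392
5. ⊥bis P3·P4 via (22.71,29.915): [(0, 15.4263) (18.8143, 14.6273) (19.1921, 32.9259) (14.0566, 45) (0, 45)]  |A|=540.9392
6. canonical 5-gon: [(0, 15.4263) (18.8143, 14.6273) (19.1921, 32.9259) (14.0566, 45) (0, 45)]
7. shoelace: 540.9392

Area of P3's cell: 540.9392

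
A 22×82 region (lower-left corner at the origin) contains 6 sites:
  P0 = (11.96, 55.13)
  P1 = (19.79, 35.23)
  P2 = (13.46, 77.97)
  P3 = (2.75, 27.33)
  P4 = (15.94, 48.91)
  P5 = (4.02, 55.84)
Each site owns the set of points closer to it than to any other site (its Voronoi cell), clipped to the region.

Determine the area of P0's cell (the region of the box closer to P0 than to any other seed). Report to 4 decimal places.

Area of P0's cell: 188.8560

1. box [0,22]×[0,82]: [(0, 0) (22, 0) (22, 82) (0, 82)]
2. ⊥bis P0·P1 via (15.875,45.18): [(0, 38.9337) (22, 47.59) (22, 82) (0, 82)]  |A|=852.2394
3. ⊥bis P0·P2 via (12.71,66.55): [(0, 67.3847) (0, 38.9337) (22, 47.59) (22, 65.9399)]  |A|=514.81
4. ⊥bis P0·P3 via (7.355,41.23): [(0, 67.3847) (0, 43.6667) (6.5304, 41.5032) (22, 47.59) (22, 65.9399)]  |A|=499.356
5. ⊥bis P0·P4 via (13.95,52.02): [(0, 67.3847) (0, 43.6667) (0.5899, 43.4712) (22, 57.171) (22, 65.9399)]  |A|=363.4894
6. ⊥bis P0·P5 via (7.99,55.485): [(9.0012, 66.7936) (7.2996, 47.7646) (22, 57.171) (22, 65.9399)]  |A|=188.856
7. canonical 4-gon: [(9.0012, 66.7936) (7.2996, 47.7646) (22, 57.171) (22, 65.9399)]
8. shoelace: 188.856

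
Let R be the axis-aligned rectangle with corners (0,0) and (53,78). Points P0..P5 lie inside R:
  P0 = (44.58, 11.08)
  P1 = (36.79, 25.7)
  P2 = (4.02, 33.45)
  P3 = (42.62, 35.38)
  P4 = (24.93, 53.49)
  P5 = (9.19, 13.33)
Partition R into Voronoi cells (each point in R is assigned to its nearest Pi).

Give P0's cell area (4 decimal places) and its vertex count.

Area of P0's cell: 473.5866 (5 vertices)

1. box [0,53]×[0,78]: [(0, 0) (53, 0) (53, 78) (0, 78)]
2. ⊥bis P0·P1 via (40.685,18.39): [(6.1713, 0) (53, 0) (53, 24.9518)]  |A|=584.2308
3. ⊥bis P0·P2 via (24.3,22.265): [(14.4544, 4.4135) (12.0202, 0) (53, 0) (53, 24.9518)]  |A|=571.3237
4. ⊥bis P0·P3 via (43.6,23.23): [(50.8689, 23.8163) (14.4544, 4.4135) (12.0202, 0) (53, 0) (53, 23.9882)]  |A|=570.2969
5. ⊥bis P0·P4 via (34.755,32.285): [(50.8689, 23.8163) (14.4544, 4.4135) (12.0202, 0) (53, 0) (53, 23.9882)]  |A|=570.2969
6. ⊥bis P0·P5 via (26.885,12.205): [(50.8689, 23.8163) (26.8081, 10.996) (26.109, 0) (53, 0) (53, 23.9882)]  |A|=473.5866
7. canonical 5-gon: [(50.8689, 23.8163) (26.8081, 10.996) (26.109, 0) (53, 0) (53, 23.9882)]
8. shoelace: 473.5866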